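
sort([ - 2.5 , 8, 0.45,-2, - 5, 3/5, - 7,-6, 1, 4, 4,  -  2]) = [ - 7 , - 6, - 5, - 2.5, - 2, - 2,0.45, 3/5,1, 4, 4, 8 ]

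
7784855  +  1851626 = 9636481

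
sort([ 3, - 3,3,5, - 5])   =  [-5, - 3,3,3, 5 ] 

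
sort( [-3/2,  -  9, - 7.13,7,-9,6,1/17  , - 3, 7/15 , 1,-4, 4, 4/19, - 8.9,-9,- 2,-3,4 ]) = [ - 9,-9,- 9, - 8.9 ,-7.13, - 4,-3, - 3,-2,-3/2, 1/17,4/19,7/15,1, 4,  4,6,7 ]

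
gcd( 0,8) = 8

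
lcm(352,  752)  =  16544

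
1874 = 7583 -5709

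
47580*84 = 3996720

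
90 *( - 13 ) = -1170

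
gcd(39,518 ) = 1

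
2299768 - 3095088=  -  795320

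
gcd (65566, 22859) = 1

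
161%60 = 41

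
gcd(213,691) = 1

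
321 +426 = 747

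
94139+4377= 98516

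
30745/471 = 30745/471 = 65.28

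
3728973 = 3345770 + 383203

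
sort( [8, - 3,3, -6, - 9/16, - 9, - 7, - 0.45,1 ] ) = [  -  9,-7, -6, - 3, - 9/16, - 0.45, 1 , 3, 8 ] 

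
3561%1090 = 291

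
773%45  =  8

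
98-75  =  23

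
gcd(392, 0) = 392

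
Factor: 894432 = 2^5*3^1*7^1 * 11^3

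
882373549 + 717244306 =1599617855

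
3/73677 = 1/24559 = 0.00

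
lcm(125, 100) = 500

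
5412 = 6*902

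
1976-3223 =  - 1247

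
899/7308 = 31/252 = 0.12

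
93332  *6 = 559992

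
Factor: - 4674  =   - 2^1*3^1*19^1*41^1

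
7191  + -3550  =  3641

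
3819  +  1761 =5580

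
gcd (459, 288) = 9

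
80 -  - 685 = 765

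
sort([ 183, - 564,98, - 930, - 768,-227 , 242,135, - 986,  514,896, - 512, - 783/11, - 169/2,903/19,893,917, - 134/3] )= [ - 986, - 930, - 768, - 564, - 512, - 227, - 169/2, - 783/11,-134/3, 903/19, 98,135,183, 242 , 514,893, 896,917 ]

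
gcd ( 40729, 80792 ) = 1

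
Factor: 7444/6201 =2^2*3^ ( - 2) * 13^(-1) * 53^( - 1)*1861^1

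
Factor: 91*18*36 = 58968 = 2^3*3^4 * 7^1*13^1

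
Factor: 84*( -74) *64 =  - 2^9*3^1*7^1 * 37^1 = -397824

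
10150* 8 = 81200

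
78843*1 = 78843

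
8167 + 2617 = 10784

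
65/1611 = 65/1611= 0.04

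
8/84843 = 8/84843   =  0.00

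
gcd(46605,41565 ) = 15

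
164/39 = 164/39 =4.21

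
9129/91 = 100 + 29/91 = 100.32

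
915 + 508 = 1423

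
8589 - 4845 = 3744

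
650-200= 450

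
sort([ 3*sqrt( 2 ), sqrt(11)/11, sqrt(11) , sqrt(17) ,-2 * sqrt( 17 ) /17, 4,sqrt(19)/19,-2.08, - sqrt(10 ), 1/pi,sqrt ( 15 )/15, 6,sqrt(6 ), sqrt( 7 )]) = [ - sqrt(10),-2.08, - 2*sqrt( 17 ) /17,sqrt(19)/19, sqrt( 15) /15 , sqrt(11)/11,1/pi,sqrt(6) , sqrt(7),sqrt(11), 4 , sqrt(17) , 3*sqrt (2), 6] 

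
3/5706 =1/1902 =0.00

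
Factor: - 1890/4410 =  - 3/7 = - 3^1*7^( - 1)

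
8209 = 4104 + 4105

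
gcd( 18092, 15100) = 4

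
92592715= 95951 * 965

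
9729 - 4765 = 4964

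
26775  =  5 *5355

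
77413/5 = 77413/5 = 15482.60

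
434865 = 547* 795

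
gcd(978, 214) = 2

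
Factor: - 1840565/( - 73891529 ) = 5^1*37^1*9949^1*73891529^(-1)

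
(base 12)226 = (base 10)318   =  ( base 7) 633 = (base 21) F3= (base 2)100111110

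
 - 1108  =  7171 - 8279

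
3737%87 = 83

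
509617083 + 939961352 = 1449578435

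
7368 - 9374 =  -  2006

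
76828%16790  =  9668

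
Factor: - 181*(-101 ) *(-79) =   -  1444199  =  - 79^1*101^1* 181^1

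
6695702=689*9718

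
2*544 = 1088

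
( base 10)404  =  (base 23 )HD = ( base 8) 624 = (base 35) BJ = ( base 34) BU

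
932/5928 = 233/1482 = 0.16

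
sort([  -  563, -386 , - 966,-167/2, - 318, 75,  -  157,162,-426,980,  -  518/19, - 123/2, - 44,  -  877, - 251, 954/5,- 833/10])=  [ - 966, -877, - 563, - 426, - 386,- 318,  -  251,-157, - 167/2,  -  833/10, - 123/2, - 44 ,  -  518/19, 75,  162,954/5,980 ]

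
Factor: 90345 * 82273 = 7432954185 = 3^1*5^1*19^1*29^1*317^1*2837^1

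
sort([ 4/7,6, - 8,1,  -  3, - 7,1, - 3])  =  [ - 8,-7,  -  3, - 3, 4/7, 1,1, 6 ]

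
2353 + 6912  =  9265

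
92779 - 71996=20783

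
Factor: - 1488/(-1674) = 2^3*3^( - 2) = 8/9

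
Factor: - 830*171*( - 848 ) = 2^5*3^2*5^1 * 19^1*53^1*83^1 = 120356640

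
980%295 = 95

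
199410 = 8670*23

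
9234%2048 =1042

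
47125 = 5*9425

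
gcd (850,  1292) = 34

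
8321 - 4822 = 3499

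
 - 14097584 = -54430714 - - 40333130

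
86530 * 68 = 5884040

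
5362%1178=650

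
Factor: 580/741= 2^2*3^( - 1)*5^1*13^( - 1)*19^ (-1 )*29^1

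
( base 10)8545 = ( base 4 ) 2011201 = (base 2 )10000101100001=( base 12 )4B41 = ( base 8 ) 20541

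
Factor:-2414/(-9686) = 17^1*29^(-1)*71^1*167^(-1) = 1207/4843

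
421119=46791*9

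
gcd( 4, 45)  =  1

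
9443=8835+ 608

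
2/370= 1/185 = 0.01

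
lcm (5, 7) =35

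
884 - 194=690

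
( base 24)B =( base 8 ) 13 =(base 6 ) 15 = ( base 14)b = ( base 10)11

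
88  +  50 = 138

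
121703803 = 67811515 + 53892288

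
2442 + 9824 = 12266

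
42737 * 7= 299159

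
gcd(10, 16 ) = 2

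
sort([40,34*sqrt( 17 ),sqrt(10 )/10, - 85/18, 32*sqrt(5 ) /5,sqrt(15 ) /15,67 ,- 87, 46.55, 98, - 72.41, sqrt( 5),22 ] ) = [ - 87 , - 72.41, - 85/18,sqrt(15 ) /15, sqrt( 10 ) /10,sqrt(5 ), 32*sqrt( 5)/5, 22,40,46.55, 67,98,34 * sqrt(17) ]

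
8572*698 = 5983256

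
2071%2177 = 2071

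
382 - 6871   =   - 6489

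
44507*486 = 21630402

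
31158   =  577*54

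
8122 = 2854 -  - 5268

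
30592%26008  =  4584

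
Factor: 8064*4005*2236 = 2^9 * 3^4 * 5^1*7^1*13^1*43^1*89^1 = 72214571520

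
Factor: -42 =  - 2^1 *3^1*7^1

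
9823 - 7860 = 1963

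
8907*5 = 44535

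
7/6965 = 1/995= 0.00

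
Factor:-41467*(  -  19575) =3^3*5^2 * 29^1*41467^1 =811716525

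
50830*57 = 2897310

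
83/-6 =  - 14 + 1/6 = - 13.83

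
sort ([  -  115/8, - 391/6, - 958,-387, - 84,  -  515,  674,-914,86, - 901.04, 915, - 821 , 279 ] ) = [ - 958, - 914 , - 901.04, - 821, - 515, - 387, - 84, - 391/6, - 115/8,86,279 , 674,915]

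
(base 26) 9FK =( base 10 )6494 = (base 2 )1100101011110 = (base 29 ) 7KR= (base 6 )50022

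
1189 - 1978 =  - 789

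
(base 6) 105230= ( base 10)8946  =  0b10001011110010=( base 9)13240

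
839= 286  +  553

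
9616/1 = 9616= 9616.00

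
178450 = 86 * 2075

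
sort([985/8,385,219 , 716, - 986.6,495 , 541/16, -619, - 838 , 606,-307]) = [-986.6, - 838,-619  ,-307 , 541/16,985/8,219, 385,495 , 606,716 ] 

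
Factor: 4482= 2^1*3^3 * 83^1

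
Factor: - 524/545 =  - 2^2*5^( - 1)*109^(  -  1)  *131^1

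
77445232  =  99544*778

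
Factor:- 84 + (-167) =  - 251^1= -  251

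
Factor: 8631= 3^2*7^1 * 137^1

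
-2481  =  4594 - 7075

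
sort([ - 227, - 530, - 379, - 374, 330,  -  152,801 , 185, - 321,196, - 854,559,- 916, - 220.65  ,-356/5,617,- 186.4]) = [ - 916, - 854 , - 530, - 379, - 374, - 321, - 227, - 220.65, - 186.4, - 152, - 356/5,185 , 196, 330,559,617,801]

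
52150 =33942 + 18208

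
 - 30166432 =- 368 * 81974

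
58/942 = 29/471= 0.06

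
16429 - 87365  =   - 70936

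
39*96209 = 3752151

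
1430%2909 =1430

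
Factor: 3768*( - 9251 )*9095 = - 317031399960 =-2^3*3^1 * 5^1*11^1*17^1*29^2*107^1*157^1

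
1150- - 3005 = 4155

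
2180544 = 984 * 2216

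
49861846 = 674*73979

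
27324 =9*3036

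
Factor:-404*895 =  - 2^2 * 5^1*101^1*179^1 = - 361580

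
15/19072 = 15/19072 =0.00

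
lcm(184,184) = 184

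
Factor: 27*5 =135= 3^3*5^1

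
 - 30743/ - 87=30743/87 = 353.37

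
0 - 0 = 0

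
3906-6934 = - 3028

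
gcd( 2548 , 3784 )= 4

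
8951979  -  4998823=3953156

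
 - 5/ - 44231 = 5/44231= 0.00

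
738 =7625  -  6887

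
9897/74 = 9897/74 = 133.74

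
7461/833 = 8  +  797/833 = 8.96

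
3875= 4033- 158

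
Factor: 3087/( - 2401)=  -  3^2 * 7^( - 1 )= - 9/7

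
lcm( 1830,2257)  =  67710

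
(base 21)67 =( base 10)133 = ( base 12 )b1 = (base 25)58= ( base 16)85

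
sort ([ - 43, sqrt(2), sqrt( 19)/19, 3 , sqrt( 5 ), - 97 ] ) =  [ - 97, - 43, sqrt( 19 )/19,  sqrt(2),sqrt( 5),3 ]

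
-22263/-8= 22263/8 = 2782.88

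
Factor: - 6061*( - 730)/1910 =11^1*19^1* 29^1 * 73^1*191^( -1 )=442453/191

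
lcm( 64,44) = 704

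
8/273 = 8/273 =0.03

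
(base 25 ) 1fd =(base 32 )vl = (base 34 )tr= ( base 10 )1013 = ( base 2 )1111110101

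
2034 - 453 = 1581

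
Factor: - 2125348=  - 2^2 * 531337^1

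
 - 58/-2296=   29/1148 = 0.03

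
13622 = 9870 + 3752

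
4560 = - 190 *(-24)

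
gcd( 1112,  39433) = 1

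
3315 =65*51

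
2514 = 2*1257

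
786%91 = 58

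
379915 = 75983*5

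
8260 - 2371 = 5889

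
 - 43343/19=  - 2282 + 15/19 = -  2281.21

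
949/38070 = 949/38070 = 0.02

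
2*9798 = 19596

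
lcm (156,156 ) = 156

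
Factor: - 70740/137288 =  - 2^( - 1 )*3^3*5^1*131^(  -  1)=   - 135/262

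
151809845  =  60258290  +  91551555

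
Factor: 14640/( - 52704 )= - 5/18 = - 2^( - 1 )*3^(  -  2)*5^1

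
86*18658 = 1604588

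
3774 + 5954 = 9728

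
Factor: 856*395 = 2^3*5^1 * 79^1 * 107^1 = 338120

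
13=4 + 9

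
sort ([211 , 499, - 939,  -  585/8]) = [ - 939, - 585/8 , 211,499]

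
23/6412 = 23/6412 =0.00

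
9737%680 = 217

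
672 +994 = 1666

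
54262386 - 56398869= - 2136483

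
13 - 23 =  - 10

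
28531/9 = 3170+ 1/9 =3170.11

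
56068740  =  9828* 5705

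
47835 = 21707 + 26128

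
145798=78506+67292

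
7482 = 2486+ 4996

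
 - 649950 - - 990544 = 340594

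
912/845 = 1 + 67/845 = 1.08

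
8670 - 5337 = 3333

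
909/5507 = 909/5507 = 0.17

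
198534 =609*326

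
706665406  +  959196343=1665861749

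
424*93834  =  39785616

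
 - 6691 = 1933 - 8624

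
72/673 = 72/673 = 0.11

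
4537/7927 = 4537/7927=0.57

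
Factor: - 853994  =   - 2^1*426997^1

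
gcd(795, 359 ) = 1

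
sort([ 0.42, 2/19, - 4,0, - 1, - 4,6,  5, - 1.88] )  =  [ - 4, - 4, - 1.88, - 1,  0,2/19,0.42, 5, 6 ]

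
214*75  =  16050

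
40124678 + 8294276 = 48418954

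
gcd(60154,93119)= 19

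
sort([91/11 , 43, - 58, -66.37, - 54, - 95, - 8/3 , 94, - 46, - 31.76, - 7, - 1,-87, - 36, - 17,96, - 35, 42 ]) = [ - 95, - 87, - 66.37, - 58, - 54,  -  46,  -  36, - 35, - 31.76, - 17, - 7, - 8/3,-1 , 91/11,42, 43,94, 96 ]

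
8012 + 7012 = 15024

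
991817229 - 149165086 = 842652143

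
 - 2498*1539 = -3844422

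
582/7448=291/3724 =0.08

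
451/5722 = 451/5722= 0.08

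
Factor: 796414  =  2^1 * 398207^1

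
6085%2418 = 1249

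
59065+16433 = 75498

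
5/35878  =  5/35878 = 0.00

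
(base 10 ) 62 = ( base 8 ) 76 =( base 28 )26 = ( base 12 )52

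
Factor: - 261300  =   - 2^2*3^1*5^2*13^1*67^1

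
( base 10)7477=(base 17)18EE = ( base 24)cnd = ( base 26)B1F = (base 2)1110100110101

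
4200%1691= 818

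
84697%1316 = 473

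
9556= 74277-64721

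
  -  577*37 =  - 21349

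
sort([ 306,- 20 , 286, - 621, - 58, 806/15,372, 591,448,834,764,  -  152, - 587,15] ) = [  -  621, - 587, - 152,-58 ,- 20, 15,806/15,286, 306,372 , 448,591,764,834 ]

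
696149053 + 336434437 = 1032583490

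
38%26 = 12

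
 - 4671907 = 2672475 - 7344382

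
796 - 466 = 330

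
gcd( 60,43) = 1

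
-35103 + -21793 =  - 56896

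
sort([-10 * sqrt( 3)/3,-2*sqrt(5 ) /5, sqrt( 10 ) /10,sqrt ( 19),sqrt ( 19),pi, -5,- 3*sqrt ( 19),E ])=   [ - 3*sqrt(19 ),-10*sqrt(3)/3, - 5, - 2*sqrt(5 )/5,sqrt( 10)/10 , E,  pi,sqrt(19 ), sqrt(19 )]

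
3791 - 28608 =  - 24817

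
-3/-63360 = 1/21120  =  0.00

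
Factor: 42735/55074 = 2^(- 1)* 5^1*7^1 * 11^1*37^1*67^( - 1)*137^(  -  1) =14245/18358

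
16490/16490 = 1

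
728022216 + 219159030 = 947181246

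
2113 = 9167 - 7054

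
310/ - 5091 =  - 1 +4781/5091  =  -0.06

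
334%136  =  62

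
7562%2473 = 143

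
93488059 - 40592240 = 52895819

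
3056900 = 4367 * 700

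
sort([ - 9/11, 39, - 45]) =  [ - 45, - 9/11, 39]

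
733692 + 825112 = 1558804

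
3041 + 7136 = 10177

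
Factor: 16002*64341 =1029584682 = 2^1*3^5*7^1*127^1*2383^1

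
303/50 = 303/50  =  6.06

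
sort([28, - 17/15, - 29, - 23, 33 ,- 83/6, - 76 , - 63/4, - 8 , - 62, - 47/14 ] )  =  [ - 76, - 62 , - 29, - 23,-63/4, -83/6, - 8, - 47/14,-17/15, 28, 33]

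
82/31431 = 82/31431 = 0.00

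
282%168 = 114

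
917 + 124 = 1041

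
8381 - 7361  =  1020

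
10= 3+7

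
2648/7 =2648/7 = 378.29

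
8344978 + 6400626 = 14745604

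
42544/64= 664 + 3/4 = 664.75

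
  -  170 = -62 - 108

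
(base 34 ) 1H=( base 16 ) 33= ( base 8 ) 63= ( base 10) 51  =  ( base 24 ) 23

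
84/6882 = 14/1147 = 0.01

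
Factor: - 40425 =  - 3^1 *5^2 * 7^2 * 11^1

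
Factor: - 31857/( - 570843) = 3^( - 1) *13^ (- 1)*17^(  -  1) * 37^1 = 37/663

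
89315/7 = 12759+ 2/7= 12759.29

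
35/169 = 35/169 = 0.21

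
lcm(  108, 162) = 324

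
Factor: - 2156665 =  - 5^1*7^1*43^1*1433^1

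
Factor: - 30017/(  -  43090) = 2^( - 1)*5^( - 1)*13^1*31^( - 1)*139^( - 1 )*2309^1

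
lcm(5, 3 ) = 15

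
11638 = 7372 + 4266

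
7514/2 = 3757 = 3757.00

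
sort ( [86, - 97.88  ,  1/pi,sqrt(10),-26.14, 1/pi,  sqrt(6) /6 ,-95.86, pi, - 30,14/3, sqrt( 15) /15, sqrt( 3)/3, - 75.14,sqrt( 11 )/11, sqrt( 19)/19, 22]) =[ - 97.88, - 95.86, - 75.14, - 30, - 26.14, sqrt( 19 )/19, sqrt(15 )/15, sqrt( 11 ) /11, 1/pi,1/pi, sqrt(6)/6, sqrt ( 3) /3, pi, sqrt( 10 ),14/3,22, 86]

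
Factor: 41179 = 41179^1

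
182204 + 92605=274809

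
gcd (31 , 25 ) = 1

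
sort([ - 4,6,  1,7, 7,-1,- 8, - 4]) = [ - 8,-4 ,-4, - 1,1, 6,7, 7] 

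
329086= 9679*34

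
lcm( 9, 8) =72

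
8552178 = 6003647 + 2548531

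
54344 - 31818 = 22526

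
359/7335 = 359/7335 = 0.05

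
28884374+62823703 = 91708077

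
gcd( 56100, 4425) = 75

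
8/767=8/767 = 0.01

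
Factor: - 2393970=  - 2^1*3^1*5^1*199^1*401^1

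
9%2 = 1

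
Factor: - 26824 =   -  2^3*7^1*479^1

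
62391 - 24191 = 38200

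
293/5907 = 293/5907 = 0.05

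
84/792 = 7/66 =0.11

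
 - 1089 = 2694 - 3783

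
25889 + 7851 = 33740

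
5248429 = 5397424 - 148995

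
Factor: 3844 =2^2*31^2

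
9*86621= 779589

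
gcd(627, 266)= 19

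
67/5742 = 67/5742 = 0.01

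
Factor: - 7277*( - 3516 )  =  25585932 = 2^2*3^1 * 19^1*293^1*383^1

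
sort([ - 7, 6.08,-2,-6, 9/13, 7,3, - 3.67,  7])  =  [ - 7, - 6, - 3.67 , - 2,9/13, 3, 6.08,7, 7 ]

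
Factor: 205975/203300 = 77/76 = 2^( - 2)*7^1*11^1*19^(-1)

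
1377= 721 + 656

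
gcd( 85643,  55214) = 1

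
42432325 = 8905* 4765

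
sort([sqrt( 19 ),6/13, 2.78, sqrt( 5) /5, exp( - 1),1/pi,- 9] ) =[ - 9, 1/pi, exp(-1), sqrt( 5 )/5,6/13, 2.78, sqrt(19) ] 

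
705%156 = 81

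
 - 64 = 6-70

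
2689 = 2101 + 588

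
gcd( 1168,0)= 1168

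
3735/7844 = 3735/7844=0.48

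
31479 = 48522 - 17043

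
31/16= 31/16 =1.94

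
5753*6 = 34518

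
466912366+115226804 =582139170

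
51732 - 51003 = 729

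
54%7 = 5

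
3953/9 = 439 + 2/9 = 439.22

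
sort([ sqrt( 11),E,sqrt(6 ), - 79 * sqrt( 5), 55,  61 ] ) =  [ - 79 * sqrt( 5),sqrt (6), E, sqrt( 11), 55, 61]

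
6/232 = 3/116 = 0.03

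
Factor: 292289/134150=2^( -1 )* 5^(  -  2)*41^1* 2683^( - 1)*7129^1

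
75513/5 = 15102+ 3/5=15102.60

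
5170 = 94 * 55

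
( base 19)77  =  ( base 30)4K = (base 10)140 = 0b10001100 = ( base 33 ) 48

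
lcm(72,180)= 360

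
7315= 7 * 1045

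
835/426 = 835/426 = 1.96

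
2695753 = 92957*29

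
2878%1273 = 332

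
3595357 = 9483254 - 5887897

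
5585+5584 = 11169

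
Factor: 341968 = 2^4*11^1*29^1*67^1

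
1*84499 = 84499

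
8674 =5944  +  2730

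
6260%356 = 208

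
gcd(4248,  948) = 12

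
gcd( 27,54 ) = 27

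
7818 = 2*3909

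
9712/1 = 9712 = 9712.00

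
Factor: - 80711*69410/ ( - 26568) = 2^( -2)*3^( - 4)*5^1*11^1*41^( -1)*43^1*631^1*1877^1 = 2801075255/13284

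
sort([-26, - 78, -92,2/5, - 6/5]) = [  -  92, - 78, - 26,  -  6/5, 2/5]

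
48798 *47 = 2293506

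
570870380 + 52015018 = 622885398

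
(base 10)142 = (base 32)4e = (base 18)7G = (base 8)216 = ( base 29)4q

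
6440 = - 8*( - 805 )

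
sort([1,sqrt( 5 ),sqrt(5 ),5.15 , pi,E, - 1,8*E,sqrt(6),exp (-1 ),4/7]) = [ - 1,exp( - 1), 4/7, 1,sqrt(5), sqrt( 5),  sqrt( 6 ),E, pi,5.15, 8*E ]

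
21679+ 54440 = 76119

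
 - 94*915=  -86010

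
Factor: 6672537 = 3^10*113^1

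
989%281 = 146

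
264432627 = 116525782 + 147906845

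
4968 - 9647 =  - 4679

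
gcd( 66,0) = 66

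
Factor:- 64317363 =-3^1*11^1*61^1 * 89^1 * 359^1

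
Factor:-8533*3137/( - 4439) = 7^1 * 53^1*193^( - 1 )*3137^1 = 1163827/193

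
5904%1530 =1314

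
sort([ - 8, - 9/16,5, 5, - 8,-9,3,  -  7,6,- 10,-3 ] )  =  [ - 10, - 9,  -  8,-8, - 7, - 3,  -  9/16,3, 5, 5, 6] 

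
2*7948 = 15896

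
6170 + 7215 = 13385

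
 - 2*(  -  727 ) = 1454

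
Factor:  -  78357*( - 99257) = 3^1*26119^1*99257^1= 7777480749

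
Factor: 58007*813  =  3^1*19^1 * 43^1 * 71^1*271^1= 47159691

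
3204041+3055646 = 6259687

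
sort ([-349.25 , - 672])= [ - 672,-349.25]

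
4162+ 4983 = 9145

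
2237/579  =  3 + 500/579= 3.86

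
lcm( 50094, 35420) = 3506580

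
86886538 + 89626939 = 176513477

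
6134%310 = 244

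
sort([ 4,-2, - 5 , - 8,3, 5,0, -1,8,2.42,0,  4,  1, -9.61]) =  [ -9.61, - 8, - 5, - 2,-1,0,0 , 1,2.42,3,  4, 4, 5,8] 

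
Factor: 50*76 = 3800= 2^3*5^2*19^1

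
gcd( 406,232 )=58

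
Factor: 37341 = 3^4 * 461^1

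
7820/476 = 115/7 = 16.43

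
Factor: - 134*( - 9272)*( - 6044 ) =-2^6*19^1*61^1*67^1*1511^1  =  - 7509355712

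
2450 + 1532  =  3982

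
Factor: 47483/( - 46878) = -2^(-1)*  3^(-1 )*13^( - 1 )  *  103^1*461^1*601^( - 1) 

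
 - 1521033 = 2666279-4187312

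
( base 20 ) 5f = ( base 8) 163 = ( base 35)3a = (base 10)115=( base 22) 55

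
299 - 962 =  - 663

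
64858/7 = 9265+3/7  =  9265.43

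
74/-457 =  - 74/457 = - 0.16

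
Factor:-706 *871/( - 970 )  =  5^( - 1)*13^1* 67^1 * 97^(-1 )*353^1= 307463/485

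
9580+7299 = 16879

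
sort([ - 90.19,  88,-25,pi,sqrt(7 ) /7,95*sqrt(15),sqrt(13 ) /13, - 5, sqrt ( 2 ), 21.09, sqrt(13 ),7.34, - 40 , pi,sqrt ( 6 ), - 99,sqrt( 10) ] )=[ - 99,  -  90.19,  -  40,- 25,-5,  sqrt( 13 ) /13,sqrt( 7) /7 , sqrt( 2 ),sqrt(6) , pi  ,  pi,sqrt ( 10), sqrt( 13),7.34,21.09,88,95 * sqrt( 15) ] 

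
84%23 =15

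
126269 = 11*11479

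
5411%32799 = 5411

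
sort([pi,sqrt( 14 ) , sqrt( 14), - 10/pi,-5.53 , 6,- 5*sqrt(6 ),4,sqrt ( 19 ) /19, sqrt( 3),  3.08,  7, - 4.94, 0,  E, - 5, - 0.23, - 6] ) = [ - 5*sqrt( 6), - 6, - 5.53 ,-5, - 4.94, - 10/pi, - 0.23, 0,  sqrt( 19)/19,  sqrt(3),E , 3.08,  pi, sqrt(14 ),  sqrt( 14 ),4 , 6, 7] 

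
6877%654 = 337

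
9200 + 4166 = 13366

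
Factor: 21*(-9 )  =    -  3^3  *7^1 =-189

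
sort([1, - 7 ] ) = [ - 7,  1]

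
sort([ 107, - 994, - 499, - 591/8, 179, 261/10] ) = [ - 994, - 499 , - 591/8, 261/10, 107,179 ]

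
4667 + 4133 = 8800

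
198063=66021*3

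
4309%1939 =431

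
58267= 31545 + 26722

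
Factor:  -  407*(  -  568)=2^3*11^1*37^1 * 71^1 = 231176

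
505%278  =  227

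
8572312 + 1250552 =9822864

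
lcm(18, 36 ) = 36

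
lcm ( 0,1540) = 0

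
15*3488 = 52320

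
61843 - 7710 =54133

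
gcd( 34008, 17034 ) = 6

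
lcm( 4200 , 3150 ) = 12600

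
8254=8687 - 433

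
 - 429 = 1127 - 1556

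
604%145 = 24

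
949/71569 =949/71569 =0.01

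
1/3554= 1/3554=0.00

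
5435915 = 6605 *823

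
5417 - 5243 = 174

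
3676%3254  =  422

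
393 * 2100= 825300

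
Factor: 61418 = 2^1*7^1*41^1*107^1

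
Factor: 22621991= 7^1*937^1*3449^1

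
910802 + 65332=976134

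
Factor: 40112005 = 5^1*463^1* 17327^1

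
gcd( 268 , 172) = 4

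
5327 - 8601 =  - 3274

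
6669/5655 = 171/145= 1.18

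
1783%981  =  802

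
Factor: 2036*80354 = 163600744 = 2^3 * 509^1*40177^1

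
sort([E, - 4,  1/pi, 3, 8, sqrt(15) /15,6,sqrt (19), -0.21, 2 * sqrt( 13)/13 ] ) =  [-4, - 0.21, sqrt( 15)/15,  1/pi,  2*sqrt( 13 )/13,E, 3 , sqrt(  19 ) , 6, 8 ] 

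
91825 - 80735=11090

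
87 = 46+41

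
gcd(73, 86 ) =1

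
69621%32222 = 5177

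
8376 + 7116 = 15492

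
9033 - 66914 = -57881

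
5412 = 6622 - 1210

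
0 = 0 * 9674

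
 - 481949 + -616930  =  -1098879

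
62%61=1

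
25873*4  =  103492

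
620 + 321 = 941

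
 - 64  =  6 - 70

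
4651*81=376731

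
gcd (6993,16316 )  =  1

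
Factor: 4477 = 11^2 * 37^1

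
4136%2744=1392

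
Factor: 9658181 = 13^2* 57149^1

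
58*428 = 24824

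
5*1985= 9925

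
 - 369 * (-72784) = 26857296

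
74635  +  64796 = 139431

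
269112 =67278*4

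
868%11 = 10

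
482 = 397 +85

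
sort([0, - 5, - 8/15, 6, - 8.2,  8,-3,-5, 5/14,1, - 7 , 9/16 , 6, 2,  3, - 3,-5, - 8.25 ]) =[ - 8.25, - 8.2,-7, - 5, - 5, - 5, - 3, - 3 ,-8/15,0,5/14 , 9/16,1,2,  3,6,6,8 ] 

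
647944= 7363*88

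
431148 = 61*7068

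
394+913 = 1307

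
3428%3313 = 115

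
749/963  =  7/9 = 0.78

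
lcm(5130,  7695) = 15390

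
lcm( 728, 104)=728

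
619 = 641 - 22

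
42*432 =18144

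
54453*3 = 163359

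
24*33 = 792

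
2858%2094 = 764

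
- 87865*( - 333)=29259045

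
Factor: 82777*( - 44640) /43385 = -2^5 * 3^2*23^1*31^1* 59^1*61^1 * 8677^( - 1 ) = -739033056/8677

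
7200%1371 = 345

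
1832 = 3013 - 1181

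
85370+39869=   125239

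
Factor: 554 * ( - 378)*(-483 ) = 101145996  =  2^2*3^4*7^2*23^1*277^1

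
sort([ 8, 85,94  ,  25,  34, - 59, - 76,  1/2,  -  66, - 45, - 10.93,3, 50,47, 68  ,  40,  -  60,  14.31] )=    [ - 76,-66,-60, - 59, - 45, - 10.93, 1/2, 3,8,14.31,25, 34,  40,  47 , 50,68,85,  94]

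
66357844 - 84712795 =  -18354951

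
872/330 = 2 + 106/165 = 2.64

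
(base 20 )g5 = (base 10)325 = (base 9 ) 401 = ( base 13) 1C0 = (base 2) 101000101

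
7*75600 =529200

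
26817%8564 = 1125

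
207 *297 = 61479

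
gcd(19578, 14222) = 26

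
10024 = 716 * 14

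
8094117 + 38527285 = 46621402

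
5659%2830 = 2829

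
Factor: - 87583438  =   - 2^1*251^1*174469^1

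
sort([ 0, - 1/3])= [ - 1/3, 0]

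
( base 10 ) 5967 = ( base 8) 13517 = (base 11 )4535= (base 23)B6A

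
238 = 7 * 34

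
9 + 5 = 14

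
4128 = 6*688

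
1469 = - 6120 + 7589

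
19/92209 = 19/92209 = 0.00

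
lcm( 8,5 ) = 40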